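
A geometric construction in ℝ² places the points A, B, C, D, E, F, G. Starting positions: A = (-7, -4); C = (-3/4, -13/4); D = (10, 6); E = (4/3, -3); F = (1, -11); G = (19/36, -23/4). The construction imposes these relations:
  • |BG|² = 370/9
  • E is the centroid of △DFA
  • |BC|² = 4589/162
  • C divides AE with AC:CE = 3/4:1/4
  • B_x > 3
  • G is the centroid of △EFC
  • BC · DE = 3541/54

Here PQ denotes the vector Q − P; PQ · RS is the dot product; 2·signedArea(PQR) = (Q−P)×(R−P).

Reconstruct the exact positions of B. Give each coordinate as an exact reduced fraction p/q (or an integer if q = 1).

1. B_x = 127/36  [line 26/3·x + 9·y + -3221/108 = 0 ∩ |BC|² = 4589/162]
2. B_y = -1/12  [line 26/3·x + 9·y + -3221/108 = 0 ∩ |BC|² = 4589/162]
   → B = (127/36, -1/12)

B = (127/36, -1/12)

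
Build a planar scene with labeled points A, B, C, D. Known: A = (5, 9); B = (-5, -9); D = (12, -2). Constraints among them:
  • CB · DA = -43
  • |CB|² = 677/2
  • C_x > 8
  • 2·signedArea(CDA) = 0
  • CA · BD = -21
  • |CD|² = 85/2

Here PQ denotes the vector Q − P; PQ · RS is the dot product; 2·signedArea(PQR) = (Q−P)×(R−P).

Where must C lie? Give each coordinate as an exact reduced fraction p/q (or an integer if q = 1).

C = (17/2, 7/2)

1. C_x = 17/2  [2·signedArea(CDA) = 0 ∩ CA · BD = -21]
2. C_y = 7/2  [2·signedArea(CDA) = 0 ∩ CA · BD = -21]
   → C = (17/2, 7/2)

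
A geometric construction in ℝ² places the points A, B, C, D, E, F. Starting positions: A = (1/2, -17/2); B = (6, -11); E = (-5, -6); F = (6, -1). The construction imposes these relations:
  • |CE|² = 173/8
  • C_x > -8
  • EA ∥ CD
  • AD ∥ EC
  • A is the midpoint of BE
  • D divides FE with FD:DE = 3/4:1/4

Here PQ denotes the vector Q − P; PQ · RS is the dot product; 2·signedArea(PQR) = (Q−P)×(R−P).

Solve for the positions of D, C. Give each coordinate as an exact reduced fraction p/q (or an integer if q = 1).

1. D_x = -9/4  [D divides FE with FD:DE = 3/4:1/4]
2. D_y = -19/4  [D divides FE with FD:DE = 3/4:1/4]
   → D = (-9/4, -19/4)
3. C_x = -31/4  [EA ∥ CD ∩ AD ∥ EC]
4. C_y = -9/4  [EA ∥ CD ∩ AD ∥ EC]
   → C = (-31/4, -9/4)

C = (-31/4, -9/4)
D = (-9/4, -19/4)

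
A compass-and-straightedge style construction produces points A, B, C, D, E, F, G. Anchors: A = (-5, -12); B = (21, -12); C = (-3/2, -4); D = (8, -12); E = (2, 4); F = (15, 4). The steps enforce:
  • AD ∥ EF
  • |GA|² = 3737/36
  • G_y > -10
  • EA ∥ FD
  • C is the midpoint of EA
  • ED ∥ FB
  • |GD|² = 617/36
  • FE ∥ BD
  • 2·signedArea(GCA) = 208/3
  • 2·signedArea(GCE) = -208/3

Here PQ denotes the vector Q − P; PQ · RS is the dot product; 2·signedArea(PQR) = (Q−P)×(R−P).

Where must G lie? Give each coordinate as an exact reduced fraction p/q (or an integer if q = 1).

G = (29/6, -28/3)

1. G_x = 29/6  [line 8·x + -7/2·y + -214/3 = 0 ∩ |GD|² = 617/36]
2. G_y = -28/3  [line 8·x + -7/2·y + -214/3 = 0 ∩ |GD|² = 617/36]
   → G = (29/6, -28/3)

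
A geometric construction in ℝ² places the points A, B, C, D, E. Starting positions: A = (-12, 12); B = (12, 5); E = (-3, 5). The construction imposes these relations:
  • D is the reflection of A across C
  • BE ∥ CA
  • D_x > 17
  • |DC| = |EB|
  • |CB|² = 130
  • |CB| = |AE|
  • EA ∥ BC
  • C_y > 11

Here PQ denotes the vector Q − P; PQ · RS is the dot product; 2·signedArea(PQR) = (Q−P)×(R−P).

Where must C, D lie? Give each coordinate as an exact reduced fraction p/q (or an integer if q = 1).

C = (3, 12)
D = (18, 12)

1. C_x = 3  [BE ∥ CA ∩ EA ∥ BC]
2. C_y = 12  [BE ∥ CA ∩ EA ∥ BC]
   → C = (3, 12)
3. D_x = 18  [D is the reflection of A across C]
4. D_y = 12  [D is the reflection of A across C]
   → D = (18, 12)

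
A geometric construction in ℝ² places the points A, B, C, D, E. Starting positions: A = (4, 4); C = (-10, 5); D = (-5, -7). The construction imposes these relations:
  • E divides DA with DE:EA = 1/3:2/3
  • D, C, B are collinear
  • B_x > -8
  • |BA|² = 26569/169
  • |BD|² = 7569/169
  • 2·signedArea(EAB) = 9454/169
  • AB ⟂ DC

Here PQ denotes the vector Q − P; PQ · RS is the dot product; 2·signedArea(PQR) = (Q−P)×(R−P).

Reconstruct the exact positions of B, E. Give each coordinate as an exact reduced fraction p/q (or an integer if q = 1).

B = (-1280/169, -139/169)
E = (-2, -10/3)

1. B_x = -1280/169  [D, C, B are collinear ∩ AB ⟂ DC]
2. B_y = -139/169  [D, C, B are collinear ∩ AB ⟂ DC]
   → B = (-1280/169, -139/169)
3. E_x = -2  [E divides DA with DE:EA = 1/3:2/3]
4. E_y = -10/3  [E divides DA with DE:EA = 1/3:2/3]
   → E = (-2, -10/3)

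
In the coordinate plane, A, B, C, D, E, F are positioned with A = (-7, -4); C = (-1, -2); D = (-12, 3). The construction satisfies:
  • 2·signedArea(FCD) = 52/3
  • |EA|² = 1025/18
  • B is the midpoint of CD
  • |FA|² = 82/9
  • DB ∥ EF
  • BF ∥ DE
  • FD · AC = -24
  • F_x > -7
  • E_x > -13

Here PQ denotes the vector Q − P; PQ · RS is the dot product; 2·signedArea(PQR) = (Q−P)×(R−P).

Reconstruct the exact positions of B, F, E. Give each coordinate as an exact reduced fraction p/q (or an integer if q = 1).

1. B_x = -13/2  [B is the midpoint of CD]
2. B_y = 1/2  [B is the midpoint of CD]
   → B = (-13/2, 1/2)
3. F_x = -20/3  [2·signedArea(FCD) = 52/3 ∩ FD · AC = -24]
4. F_y = -1  [2·signedArea(FCD) = 52/3 ∩ FD · AC = -24]
   → F = (-20/3, -1)
5. E_x = -73/6  [DB ∥ EF ∩ BF ∥ DE]
6. E_y = 3/2  [DB ∥ EF ∩ BF ∥ DE]
   → E = (-73/6, 3/2)

B = (-13/2, 1/2)
E = (-73/6, 3/2)
F = (-20/3, -1)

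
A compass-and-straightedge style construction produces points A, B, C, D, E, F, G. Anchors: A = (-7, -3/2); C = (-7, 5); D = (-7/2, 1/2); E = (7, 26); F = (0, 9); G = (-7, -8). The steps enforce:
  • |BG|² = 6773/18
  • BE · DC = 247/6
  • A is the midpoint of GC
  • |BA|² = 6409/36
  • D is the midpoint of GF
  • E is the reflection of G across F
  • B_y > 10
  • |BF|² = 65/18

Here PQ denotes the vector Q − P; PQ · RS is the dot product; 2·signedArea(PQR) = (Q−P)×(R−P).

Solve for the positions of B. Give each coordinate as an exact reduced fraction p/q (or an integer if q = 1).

B = (-7/6, 21/2)

1. B_x = -7/6  [line 7/2·x + -9/2·y + 154/3 = 0 ∩ |BA|² = 6409/36]
2. B_y = 21/2  [line 7/2·x + -9/2·y + 154/3 = 0 ∩ |BA|² = 6409/36]
   → B = (-7/6, 21/2)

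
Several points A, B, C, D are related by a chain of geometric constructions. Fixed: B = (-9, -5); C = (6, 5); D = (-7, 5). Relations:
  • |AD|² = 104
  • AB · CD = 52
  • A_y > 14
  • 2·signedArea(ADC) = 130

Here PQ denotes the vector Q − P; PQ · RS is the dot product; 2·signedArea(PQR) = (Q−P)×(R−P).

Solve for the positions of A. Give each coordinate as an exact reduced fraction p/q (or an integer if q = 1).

A = (-5, 15)

1. A_x = -5  [AB · CD = 52 ∩ 2·signedArea(ADC) = 130]
2. A_y = 15  [AB · CD = 52 ∩ 2·signedArea(ADC) = 130]
   → A = (-5, 15)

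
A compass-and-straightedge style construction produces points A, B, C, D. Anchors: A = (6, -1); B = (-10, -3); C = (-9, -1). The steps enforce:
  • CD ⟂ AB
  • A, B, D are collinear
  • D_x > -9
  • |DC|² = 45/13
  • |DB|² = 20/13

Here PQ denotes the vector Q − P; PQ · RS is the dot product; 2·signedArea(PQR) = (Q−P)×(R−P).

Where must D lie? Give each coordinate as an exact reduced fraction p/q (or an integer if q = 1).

1. D_x = -114/13  [A, B, D are collinear ∩ CD ⟂ AB]
2. D_y = -37/13  [A, B, D are collinear ∩ CD ⟂ AB]
   → D = (-114/13, -37/13)

D = (-114/13, -37/13)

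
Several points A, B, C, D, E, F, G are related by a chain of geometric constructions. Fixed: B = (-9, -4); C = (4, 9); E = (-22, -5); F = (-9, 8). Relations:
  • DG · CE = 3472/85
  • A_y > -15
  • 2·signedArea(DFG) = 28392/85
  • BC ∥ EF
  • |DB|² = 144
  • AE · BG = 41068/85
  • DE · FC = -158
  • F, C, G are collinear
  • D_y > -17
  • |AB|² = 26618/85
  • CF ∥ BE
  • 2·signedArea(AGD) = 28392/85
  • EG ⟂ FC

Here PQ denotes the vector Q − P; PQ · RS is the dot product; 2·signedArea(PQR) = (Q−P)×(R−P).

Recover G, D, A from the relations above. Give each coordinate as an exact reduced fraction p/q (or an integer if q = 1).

A = (418/85, -1269/85)
D = (-9, -16)
G = (-1948/85, 589/85)

1. G_x = -1948/85  [F, C, G are collinear ∩ EG ⟂ FC]
2. G_y = 589/85  [F, C, G are collinear ∩ EG ⟂ FC]
   → G = (-1948/85, 589/85)
3. D_x = -9  [DE · FC = -158 ∩ 2·signedArea(DFG) = 28392/85]
4. D_y = -16  [DE · FC = -158 ∩ 2·signedArea(DFG) = 28392/85]
   → D = (-9, -16)
5. A_x = 418/85  [2·signedArea(AGD) = 28392/85 ∩ AE · BG = 41068/85]
6. A_y = -1269/85  [2·signedArea(AGD) = 28392/85 ∩ AE · BG = 41068/85]
   → A = (418/85, -1269/85)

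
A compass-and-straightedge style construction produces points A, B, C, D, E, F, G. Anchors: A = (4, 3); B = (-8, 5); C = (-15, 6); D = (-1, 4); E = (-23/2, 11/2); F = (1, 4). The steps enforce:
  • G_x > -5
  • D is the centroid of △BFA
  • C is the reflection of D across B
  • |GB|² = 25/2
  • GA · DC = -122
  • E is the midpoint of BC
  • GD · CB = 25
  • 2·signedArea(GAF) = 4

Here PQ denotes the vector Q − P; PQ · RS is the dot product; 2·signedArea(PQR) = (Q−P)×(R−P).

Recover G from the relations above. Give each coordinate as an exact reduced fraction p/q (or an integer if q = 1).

1. G_x = -9/2  [GA · DC = -122 ∩ 2·signedArea(GAF) = 4]
2. G_y = 9/2  [GA · DC = -122 ∩ 2·signedArea(GAF) = 4]
   → G = (-9/2, 9/2)

G = (-9/2, 9/2)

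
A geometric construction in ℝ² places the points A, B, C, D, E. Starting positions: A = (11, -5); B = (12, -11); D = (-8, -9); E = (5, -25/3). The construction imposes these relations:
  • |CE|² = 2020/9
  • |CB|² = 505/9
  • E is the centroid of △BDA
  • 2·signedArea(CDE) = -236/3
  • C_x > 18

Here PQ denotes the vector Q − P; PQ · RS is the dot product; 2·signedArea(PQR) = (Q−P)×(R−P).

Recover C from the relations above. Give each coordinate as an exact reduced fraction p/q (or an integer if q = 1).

C = (19, -41/3)

1. C_x = 19  [line -2/3·x + 13·y + 571/3 = 0 ∩ |CB|² = 505/9]
2. C_y = -41/3  [line -2/3·x + 13·y + 571/3 = 0 ∩ |CB|² = 505/9]
   → C = (19, -41/3)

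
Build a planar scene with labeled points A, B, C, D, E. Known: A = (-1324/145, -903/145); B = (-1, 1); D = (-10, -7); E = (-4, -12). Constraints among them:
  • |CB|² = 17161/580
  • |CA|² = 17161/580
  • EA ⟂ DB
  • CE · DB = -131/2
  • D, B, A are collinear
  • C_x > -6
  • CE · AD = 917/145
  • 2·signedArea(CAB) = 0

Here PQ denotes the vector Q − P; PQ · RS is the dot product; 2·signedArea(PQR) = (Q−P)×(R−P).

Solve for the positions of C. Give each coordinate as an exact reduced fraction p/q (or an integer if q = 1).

C = (-1469/290, -379/145)

1. C_x = -1469/290  [2·signedArea(CAB) = 0 ∩ CE · AD = 917/145]
2. C_y = -379/145  [2·signedArea(CAB) = 0 ∩ CE · AD = 917/145]
   → C = (-1469/290, -379/145)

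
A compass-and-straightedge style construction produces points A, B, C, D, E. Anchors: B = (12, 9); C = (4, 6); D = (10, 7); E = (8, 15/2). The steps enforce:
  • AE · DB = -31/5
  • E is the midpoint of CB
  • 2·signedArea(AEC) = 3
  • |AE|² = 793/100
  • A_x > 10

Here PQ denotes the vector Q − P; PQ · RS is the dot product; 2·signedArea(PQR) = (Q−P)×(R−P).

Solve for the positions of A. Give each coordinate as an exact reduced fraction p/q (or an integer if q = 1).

A = (54/5, 39/5)

1. A_x = 54/5  [AE · DB = -31/5 ∩ 2·signedArea(AEC) = 3]
2. A_y = 39/5  [AE · DB = -31/5 ∩ 2·signedArea(AEC) = 3]
   → A = (54/5, 39/5)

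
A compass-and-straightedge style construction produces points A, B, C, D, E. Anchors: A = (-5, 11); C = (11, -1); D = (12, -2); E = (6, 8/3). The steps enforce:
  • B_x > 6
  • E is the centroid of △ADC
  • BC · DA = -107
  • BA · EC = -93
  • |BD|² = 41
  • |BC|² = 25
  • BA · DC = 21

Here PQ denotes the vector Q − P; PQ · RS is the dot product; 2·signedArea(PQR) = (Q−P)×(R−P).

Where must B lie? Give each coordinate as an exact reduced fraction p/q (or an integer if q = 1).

1. B_x = 7  [BC · DA = -107 ∩ BA · DC = 21]
2. B_y = 2  [BC · DA = -107 ∩ BA · DC = 21]
   → B = (7, 2)

B = (7, 2)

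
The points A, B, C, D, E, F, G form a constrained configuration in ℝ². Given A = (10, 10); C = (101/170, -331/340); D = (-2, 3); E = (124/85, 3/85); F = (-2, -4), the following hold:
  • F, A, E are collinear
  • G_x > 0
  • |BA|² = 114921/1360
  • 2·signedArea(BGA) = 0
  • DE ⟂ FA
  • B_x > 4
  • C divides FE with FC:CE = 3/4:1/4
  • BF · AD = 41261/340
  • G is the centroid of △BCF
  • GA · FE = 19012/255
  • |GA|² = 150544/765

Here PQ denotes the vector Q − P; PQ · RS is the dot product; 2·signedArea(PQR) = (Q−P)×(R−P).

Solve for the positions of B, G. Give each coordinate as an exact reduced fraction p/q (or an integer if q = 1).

B = (683/170, 1027/340)
G = (74/85, -166/255)

1. B_x = 683/170  [line 12·x + 7·y + -23581/340 = 0 ∩ |BA|² = 114921/1360]
2. B_y = 1027/340  [line 12·x + 7·y + -23581/340 = 0 ∩ |BA|² = 114921/1360]
   → B = (683/170, 1027/340)
3. G_x = 74/85  [2·signedArea(BGA) = 0 ∩ G is the centroid of △BCF]
4. G_y = -166/255  [2·signedArea(BGA) = 0 ∩ G is the centroid of △BCF]
   → G = (74/85, -166/255)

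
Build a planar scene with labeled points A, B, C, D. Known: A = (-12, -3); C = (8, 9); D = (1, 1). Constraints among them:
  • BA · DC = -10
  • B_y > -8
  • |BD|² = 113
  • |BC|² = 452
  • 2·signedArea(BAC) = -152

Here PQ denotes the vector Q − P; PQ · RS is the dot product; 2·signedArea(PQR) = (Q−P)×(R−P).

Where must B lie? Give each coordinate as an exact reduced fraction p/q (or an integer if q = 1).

1. B_x = -6  [2·signedArea(BAC) = -152 ∩ BA · DC = -10]
2. B_y = -7  [2·signedArea(BAC) = -152 ∩ BA · DC = -10]
   → B = (-6, -7)

B = (-6, -7)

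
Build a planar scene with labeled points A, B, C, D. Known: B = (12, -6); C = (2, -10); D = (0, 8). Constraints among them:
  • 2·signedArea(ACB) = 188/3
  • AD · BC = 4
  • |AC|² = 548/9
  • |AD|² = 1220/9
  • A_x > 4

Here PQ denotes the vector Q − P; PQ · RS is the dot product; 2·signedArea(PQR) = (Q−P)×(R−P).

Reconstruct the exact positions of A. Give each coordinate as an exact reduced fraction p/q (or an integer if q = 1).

1. A_x = 14/3  [AD · BC = 4 ∩ 2·signedArea(ACB) = 188/3]
2. A_y = -8/3  [AD · BC = 4 ∩ 2·signedArea(ACB) = 188/3]
   → A = (14/3, -8/3)

A = (14/3, -8/3)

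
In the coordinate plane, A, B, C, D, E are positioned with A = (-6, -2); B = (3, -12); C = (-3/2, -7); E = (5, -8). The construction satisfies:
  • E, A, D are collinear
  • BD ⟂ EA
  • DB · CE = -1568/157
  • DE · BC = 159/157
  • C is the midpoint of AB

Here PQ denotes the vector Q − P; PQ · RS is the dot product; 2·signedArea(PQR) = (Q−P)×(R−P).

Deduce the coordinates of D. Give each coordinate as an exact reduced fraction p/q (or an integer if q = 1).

1. D_x = 807/157  [E, A, D are collinear ∩ BD ⟂ EA]
2. D_y = -1268/157  [E, A, D are collinear ∩ BD ⟂ EA]
   → D = (807/157, -1268/157)

D = (807/157, -1268/157)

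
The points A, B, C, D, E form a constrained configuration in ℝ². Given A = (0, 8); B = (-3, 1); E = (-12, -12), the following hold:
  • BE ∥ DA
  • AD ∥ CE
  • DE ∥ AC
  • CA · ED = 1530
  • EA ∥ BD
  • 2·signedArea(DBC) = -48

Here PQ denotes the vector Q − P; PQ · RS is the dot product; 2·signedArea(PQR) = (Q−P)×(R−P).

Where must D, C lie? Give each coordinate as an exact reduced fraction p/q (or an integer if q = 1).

1. D_x = 9  [BE ∥ DA ∩ EA ∥ BD]
2. D_y = 21  [BE ∥ DA ∩ EA ∥ BD]
   → D = (9, 21)
3. C_x = -21  [AD ∥ CE ∩ DE ∥ AC]
4. C_y = -25  [AD ∥ CE ∩ DE ∥ AC]
   → C = (-21, -25)

C = (-21, -25)
D = (9, 21)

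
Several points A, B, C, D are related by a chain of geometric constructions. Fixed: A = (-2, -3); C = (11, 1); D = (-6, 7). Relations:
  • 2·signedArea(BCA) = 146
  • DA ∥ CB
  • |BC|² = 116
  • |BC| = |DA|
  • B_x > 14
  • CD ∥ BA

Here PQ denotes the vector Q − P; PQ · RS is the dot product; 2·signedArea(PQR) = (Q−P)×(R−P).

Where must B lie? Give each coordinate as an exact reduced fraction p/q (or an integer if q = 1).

B = (15, -9)

1. B_x = 15  [CD ∥ BA ∩ DA ∥ CB]
2. B_y = -9  [CD ∥ BA ∩ DA ∥ CB]
   → B = (15, -9)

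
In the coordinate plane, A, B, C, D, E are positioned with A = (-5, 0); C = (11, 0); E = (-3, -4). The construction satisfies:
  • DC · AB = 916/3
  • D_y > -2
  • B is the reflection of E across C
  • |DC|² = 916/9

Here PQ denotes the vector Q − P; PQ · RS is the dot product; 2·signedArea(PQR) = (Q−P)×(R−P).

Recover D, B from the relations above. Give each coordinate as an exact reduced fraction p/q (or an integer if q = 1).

B = (25, 4)
D = (1, -4/3)

1. B_x = 25  [B is the reflection of E across C]
2. B_y = 4  [B is the reflection of E across C]
   → B = (25, 4)
3. D_x = 1  [line -30·x + -4·y + 74/3 = 0 ∩ |DC|² = 916/9]
4. D_y = -4/3  [line -30·x + -4·y + 74/3 = 0 ∩ |DC|² = 916/9]
   → D = (1, -4/3)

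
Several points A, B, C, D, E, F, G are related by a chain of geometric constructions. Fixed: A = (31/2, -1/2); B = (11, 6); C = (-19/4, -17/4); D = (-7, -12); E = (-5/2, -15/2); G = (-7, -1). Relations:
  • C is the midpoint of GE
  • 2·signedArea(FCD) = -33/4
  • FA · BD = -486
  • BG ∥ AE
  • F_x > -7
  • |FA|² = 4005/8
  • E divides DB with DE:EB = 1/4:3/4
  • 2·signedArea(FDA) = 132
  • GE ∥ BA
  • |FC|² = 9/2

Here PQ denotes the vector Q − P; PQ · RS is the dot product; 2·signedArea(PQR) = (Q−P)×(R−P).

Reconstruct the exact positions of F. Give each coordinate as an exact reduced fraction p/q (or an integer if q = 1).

F = (-25/4, -23/4)

1. F_x = -25/4  [FA · BD = -486 ∩ 2·signedArea(FDA) = 132]
2. F_y = -23/4  [FA · BD = -486 ∩ 2·signedArea(FDA) = 132]
   → F = (-25/4, -23/4)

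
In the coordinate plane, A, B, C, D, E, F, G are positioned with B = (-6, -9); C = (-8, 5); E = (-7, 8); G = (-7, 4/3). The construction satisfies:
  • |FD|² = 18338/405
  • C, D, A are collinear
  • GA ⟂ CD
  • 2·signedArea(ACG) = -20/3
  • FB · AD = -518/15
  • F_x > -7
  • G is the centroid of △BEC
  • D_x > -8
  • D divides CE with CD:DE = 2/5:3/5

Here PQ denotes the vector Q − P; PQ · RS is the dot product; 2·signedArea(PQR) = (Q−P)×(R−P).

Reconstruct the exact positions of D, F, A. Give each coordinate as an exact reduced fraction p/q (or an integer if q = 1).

1. D_x = -38/5  [D divides CE with CD:DE = 2/5:3/5]
2. D_y = 31/5  [D divides CE with CD:DE = 2/5:3/5]
   → D = (-38/5, 31/5)
3. A_x = -9  [C, D, A are collinear ∩ GA ⟂ CD]
4. A_y = 2  [C, D, A are collinear ∩ GA ⟂ CD]
   → A = (-9, 2)
5. F_x = -103/15  [line -7/5·x + -21/5·y + -35/3 = 0 ∩ |FD|² = 18338/405]
6. F_y = -22/45  [line -7/5·x + -21/5·y + -35/3 = 0 ∩ |FD|² = 18338/405]
   → F = (-103/15, -22/45)

A = (-9, 2)
D = (-38/5, 31/5)
F = (-103/15, -22/45)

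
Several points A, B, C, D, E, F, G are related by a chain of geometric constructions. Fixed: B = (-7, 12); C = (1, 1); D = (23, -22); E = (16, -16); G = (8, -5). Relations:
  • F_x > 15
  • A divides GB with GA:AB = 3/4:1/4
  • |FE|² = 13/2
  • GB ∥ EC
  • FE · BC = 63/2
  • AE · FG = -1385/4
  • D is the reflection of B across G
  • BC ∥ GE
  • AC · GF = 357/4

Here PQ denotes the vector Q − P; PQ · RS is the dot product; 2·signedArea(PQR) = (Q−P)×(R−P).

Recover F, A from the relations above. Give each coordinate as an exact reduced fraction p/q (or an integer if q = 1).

A = (-13/4, 31/4)
F = (31/2, -27/2)

1. F_x = 31/2  [line -8·x + 11·y + 545/2 = 0 ∩ |FE|² = 13/2]
2. F_y = -27/2  [line -8·x + 11·y + 545/2 = 0 ∩ |FE|² = 13/2]
   → F = (31/2, -27/2)
3. A_x = -13/4  [A divides GB with GA:AB = 3/4:1/4]
4. A_y = 31/4  [A divides GB with GA:AB = 3/4:1/4]
   → A = (-13/4, 31/4)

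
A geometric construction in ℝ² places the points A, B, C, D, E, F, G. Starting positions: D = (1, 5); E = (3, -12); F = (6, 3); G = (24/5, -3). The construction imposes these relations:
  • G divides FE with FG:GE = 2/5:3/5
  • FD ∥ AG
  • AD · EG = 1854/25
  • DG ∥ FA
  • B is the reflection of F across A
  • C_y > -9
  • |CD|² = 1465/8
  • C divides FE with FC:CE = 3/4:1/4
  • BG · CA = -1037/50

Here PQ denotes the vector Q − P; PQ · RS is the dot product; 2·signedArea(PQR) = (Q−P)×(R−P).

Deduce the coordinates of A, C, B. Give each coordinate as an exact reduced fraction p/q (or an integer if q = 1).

A = (49/5, -5)
B = (68/5, -13)
C = (15/4, -33/4)

1. A_x = 49/5  [FD ∥ AG ∩ DG ∥ FA]
2. A_y = -5  [FD ∥ AG ∩ DG ∥ FA]
   → A = (49/5, -5)
3. C_x = 15/4  [C divides FE with FC:CE = 3/4:1/4]
4. C_y = -33/4  [C divides FE with FC:CE = 3/4:1/4]
   → C = (15/4, -33/4)
5. B_x = 68/5  [B is the reflection of F across A]
6. B_y = -13  [B is the reflection of F across A]
   → B = (68/5, -13)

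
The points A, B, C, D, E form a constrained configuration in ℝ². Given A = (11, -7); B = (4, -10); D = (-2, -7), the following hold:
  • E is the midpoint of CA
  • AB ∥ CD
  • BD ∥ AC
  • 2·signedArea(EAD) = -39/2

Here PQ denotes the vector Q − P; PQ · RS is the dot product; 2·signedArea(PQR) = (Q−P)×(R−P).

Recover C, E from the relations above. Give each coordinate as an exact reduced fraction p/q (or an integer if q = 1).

C = (5, -4)
E = (8, -11/2)

1. C_x = 5  [AB ∥ CD ∩ BD ∥ AC]
2. C_y = -4  [AB ∥ CD ∩ BD ∥ AC]
   → C = (5, -4)
3. E_x = 8  [E is the midpoint of CA]
4. E_y = -11/2  [E is the midpoint of CA]
   → E = (8, -11/2)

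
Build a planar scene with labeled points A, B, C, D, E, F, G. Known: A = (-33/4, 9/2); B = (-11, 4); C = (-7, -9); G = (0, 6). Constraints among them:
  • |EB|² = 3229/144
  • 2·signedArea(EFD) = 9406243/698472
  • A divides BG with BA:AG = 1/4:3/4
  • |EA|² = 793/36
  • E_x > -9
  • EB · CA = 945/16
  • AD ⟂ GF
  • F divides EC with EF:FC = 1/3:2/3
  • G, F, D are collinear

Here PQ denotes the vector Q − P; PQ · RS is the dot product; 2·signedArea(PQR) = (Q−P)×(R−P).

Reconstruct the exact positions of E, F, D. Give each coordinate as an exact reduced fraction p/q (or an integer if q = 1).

D = (-171549/38804, 10359/9701)
E = (-35/4, -1/6)
F = (-49/6, -28/9)

1. E_x = -35/4  [line 5/4·x + -27/2·y + 139/16 = 0 ∩ |EB|² = 3229/144]
2. E_y = -1/6  [line 5/4·x + -27/2·y + 139/16 = 0 ∩ |EB|² = 3229/144]
   → E = (-35/4, -1/6)
3. F_x = -49/6  [F divides EC with EF:FC = 1/3:2/3]
4. F_y = -28/9  [F divides EC with EF:FC = 1/3:2/3]
   → F = (-49/6, -28/9)
5. D_x = -171549/38804  [2·signedArea(EFD) = 9406243/698472 ∩ G, F, D are collinear]
6. D_y = 10359/9701  [2·signedArea(EFD) = 9406243/698472 ∩ G, F, D are collinear]
   → D = (-171549/38804, 10359/9701)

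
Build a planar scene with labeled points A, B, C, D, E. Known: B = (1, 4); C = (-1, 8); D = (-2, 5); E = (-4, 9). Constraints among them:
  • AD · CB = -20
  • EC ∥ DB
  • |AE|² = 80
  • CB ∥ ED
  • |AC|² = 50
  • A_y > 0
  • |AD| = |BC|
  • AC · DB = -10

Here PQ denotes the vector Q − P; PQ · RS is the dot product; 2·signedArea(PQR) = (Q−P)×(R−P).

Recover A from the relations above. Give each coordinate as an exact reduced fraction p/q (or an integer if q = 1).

A = (0, 1)

1. A_x = 0  [AD · CB = -20 ∩ AC · DB = -10]
2. A_y = 1  [AD · CB = -20 ∩ AC · DB = -10]
   → A = (0, 1)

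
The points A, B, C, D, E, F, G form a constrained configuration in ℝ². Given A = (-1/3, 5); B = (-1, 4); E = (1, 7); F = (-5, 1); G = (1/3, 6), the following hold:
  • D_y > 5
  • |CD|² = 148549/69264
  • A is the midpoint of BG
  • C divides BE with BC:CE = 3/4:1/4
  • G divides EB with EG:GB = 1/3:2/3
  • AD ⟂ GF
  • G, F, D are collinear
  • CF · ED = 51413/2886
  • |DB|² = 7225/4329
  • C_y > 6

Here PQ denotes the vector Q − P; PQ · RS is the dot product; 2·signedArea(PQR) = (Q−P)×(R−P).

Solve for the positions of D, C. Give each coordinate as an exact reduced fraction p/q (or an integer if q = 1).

1. D_x = -751/1443  [G, F, D are collinear ∩ AD ⟂ GF]
2. D_y = 2501/481  [G, F, D are collinear ∩ AD ⟂ GF]
   → D = (-751/1443, 2501/481)
3. C_x = 1/2  [C divides BE with BC:CE = 3/4:1/4]
4. C_y = 25/4  [C divides BE with BC:CE = 3/4:1/4]
   → C = (1/2, 25/4)

C = (1/2, 25/4)
D = (-751/1443, 2501/481)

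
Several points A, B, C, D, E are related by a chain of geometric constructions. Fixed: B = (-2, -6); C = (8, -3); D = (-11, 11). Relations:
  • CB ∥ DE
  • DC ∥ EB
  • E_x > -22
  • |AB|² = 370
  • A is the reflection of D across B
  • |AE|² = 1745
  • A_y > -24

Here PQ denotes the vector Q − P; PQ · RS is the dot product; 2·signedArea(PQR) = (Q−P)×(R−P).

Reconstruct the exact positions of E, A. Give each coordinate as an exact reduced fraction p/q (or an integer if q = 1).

1. E_x = -21  [DC ∥ EB ∩ CB ∥ DE]
2. E_y = 8  [DC ∥ EB ∩ CB ∥ DE]
   → E = (-21, 8)
3. A_x = 7  [A is the reflection of D across B]
4. A_y = -23  [A is the reflection of D across B]
   → A = (7, -23)

A = (7, -23)
E = (-21, 8)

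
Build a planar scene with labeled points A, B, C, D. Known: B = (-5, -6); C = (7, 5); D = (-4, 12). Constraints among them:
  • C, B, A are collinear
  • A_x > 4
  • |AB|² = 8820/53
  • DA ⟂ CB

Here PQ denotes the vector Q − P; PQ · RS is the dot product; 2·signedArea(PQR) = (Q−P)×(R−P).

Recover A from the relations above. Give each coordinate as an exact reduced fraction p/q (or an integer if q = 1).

A = (239/53, 144/53)

1. A_x = 239/53  [C, B, A are collinear ∩ DA ⟂ CB]
2. A_y = 144/53  [C, B, A are collinear ∩ DA ⟂ CB]
   → A = (239/53, 144/53)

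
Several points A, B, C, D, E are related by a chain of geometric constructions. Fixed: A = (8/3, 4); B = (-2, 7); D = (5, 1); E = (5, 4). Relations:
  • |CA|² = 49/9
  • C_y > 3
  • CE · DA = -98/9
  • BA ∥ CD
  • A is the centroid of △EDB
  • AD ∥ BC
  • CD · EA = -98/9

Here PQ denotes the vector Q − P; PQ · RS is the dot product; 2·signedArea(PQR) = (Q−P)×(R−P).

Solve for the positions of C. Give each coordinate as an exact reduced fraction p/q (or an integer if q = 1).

C = (1/3, 4)

1. C_x = 1/3  [BA ∥ CD ∩ AD ∥ BC]
2. C_y = 4  [BA ∥ CD ∩ AD ∥ BC]
   → C = (1/3, 4)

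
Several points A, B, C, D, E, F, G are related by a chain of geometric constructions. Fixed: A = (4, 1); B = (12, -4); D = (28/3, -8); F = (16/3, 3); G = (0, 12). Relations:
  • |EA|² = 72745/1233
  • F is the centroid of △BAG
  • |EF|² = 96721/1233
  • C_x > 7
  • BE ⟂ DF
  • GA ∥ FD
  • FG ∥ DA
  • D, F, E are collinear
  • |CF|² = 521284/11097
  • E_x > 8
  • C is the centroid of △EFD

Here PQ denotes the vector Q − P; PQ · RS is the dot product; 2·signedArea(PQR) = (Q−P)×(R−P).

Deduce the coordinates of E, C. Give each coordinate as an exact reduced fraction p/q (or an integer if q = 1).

1. E_x = 3436/411  [D, F, E are collinear ∩ BE ⟂ DF]
2. E_y = -2188/411  [D, F, E are collinear ∩ BE ⟂ DF]
   → E = (3436/411, -2188/411)
3. C_x = 9464/1233  [C is the centroid of △EFD]
4. C_y = -4243/1233  [C is the centroid of △EFD]
   → C = (9464/1233, -4243/1233)

C = (9464/1233, -4243/1233)
E = (3436/411, -2188/411)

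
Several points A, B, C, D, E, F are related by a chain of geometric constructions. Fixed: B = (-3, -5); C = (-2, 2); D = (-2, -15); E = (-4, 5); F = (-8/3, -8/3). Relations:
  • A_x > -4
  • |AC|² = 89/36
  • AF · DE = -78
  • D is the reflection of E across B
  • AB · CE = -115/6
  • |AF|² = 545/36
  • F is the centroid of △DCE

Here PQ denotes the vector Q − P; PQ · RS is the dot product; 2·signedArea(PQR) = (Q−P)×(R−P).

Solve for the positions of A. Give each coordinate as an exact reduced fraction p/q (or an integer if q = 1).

1. A_x = -10/3  [AB · CE = -115/6 ∩ AF · DE = -78]
2. A_y = 7/6  [AB · CE = -115/6 ∩ AF · DE = -78]
   → A = (-10/3, 7/6)

A = (-10/3, 7/6)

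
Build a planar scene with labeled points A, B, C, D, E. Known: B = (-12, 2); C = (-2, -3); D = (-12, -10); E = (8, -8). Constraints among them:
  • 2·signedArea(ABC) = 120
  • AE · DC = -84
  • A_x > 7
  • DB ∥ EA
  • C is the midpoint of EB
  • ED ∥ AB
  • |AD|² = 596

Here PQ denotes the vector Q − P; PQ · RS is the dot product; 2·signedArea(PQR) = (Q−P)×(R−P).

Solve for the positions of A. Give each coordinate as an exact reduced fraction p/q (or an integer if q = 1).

1. A_x = 8  [ED ∥ AB ∩ DB ∥ EA]
2. A_y = 4  [ED ∥ AB ∩ DB ∥ EA]
   → A = (8, 4)

A = (8, 4)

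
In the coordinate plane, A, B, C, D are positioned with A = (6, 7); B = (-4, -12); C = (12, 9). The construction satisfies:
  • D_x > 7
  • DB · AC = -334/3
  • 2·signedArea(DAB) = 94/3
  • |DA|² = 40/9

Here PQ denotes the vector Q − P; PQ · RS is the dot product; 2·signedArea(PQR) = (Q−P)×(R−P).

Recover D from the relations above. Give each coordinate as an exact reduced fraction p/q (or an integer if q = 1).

1. D_x = 8  [DB · AC = -334/3 ∩ 2·signedArea(DAB) = 94/3]
2. D_y = 23/3  [DB · AC = -334/3 ∩ 2·signedArea(DAB) = 94/3]
   → D = (8, 23/3)

D = (8, 23/3)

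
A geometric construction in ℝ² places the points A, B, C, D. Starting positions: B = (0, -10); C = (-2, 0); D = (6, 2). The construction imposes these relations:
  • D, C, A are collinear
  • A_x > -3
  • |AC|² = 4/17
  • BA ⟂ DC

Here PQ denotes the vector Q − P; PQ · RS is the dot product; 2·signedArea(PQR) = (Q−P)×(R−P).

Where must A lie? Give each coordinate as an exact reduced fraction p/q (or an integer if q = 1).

A = (-42/17, -2/17)

1. A_x = -42/17  [D, C, A are collinear ∩ BA ⟂ DC]
2. A_y = -2/17  [D, C, A are collinear ∩ BA ⟂ DC]
   → A = (-42/17, -2/17)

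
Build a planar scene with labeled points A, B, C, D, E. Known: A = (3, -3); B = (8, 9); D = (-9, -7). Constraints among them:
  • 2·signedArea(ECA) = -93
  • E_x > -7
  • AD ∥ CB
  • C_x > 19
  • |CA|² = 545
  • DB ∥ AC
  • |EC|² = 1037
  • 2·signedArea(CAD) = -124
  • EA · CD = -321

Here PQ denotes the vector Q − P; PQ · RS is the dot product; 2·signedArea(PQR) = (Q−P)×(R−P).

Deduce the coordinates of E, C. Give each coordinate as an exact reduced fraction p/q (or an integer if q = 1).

1. C_x = 20  [AD ∥ CB ∩ DB ∥ AC]
2. C_y = 13  [AD ∥ CB ∩ DB ∥ AC]
   → C = (20, 13)
3. E_x = -6  [2·signedArea(ECA) = -93 ∩ EA · CD = -321]
4. E_y = -6  [2·signedArea(ECA) = -93 ∩ EA · CD = -321]
   → E = (-6, -6)

C = (20, 13)
E = (-6, -6)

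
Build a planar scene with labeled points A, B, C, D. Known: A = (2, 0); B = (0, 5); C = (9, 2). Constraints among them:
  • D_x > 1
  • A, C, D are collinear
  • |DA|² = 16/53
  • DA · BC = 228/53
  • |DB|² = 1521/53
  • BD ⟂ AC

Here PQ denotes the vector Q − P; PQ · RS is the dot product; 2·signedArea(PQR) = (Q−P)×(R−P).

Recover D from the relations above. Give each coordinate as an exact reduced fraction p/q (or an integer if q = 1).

D = (78/53, -8/53)

1. D_x = 78/53  [A, C, D are collinear ∩ BD ⟂ AC]
2. D_y = -8/53  [A, C, D are collinear ∩ BD ⟂ AC]
   → D = (78/53, -8/53)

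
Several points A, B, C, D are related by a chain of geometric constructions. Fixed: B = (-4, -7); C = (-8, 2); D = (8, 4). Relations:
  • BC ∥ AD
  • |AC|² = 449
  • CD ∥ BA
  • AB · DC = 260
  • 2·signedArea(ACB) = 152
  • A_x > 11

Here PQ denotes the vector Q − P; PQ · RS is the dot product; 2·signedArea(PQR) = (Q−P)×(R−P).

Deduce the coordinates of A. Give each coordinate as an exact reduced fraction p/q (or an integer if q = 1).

1. A_x = 12  [BC ∥ AD ∩ CD ∥ BA]
2. A_y = -5  [BC ∥ AD ∩ CD ∥ BA]
   → A = (12, -5)

A = (12, -5)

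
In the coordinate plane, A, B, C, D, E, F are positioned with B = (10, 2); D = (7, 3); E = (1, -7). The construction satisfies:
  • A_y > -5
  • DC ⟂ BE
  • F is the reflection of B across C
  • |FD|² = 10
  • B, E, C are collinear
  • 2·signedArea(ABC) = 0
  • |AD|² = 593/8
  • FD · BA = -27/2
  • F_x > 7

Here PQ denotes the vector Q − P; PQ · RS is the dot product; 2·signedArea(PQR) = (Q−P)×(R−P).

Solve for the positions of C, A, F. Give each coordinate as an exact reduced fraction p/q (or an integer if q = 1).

A = (13/4, -19/4)
C = (9, 1)
F = (8, 0)

1. C_x = 9  [B, E, C are collinear ∩ DC ⟂ BE]
2. C_y = 1  [B, E, C are collinear ∩ DC ⟂ BE]
   → C = (9, 1)
3. F_x = 8  [F is the reflection of B across C]
4. F_y = 0  [F is the reflection of B across C]
   → F = (8, 0)
5. A_x = 13/4  [2·signedArea(ABC) = 0 ∩ FD · BA = -27/2]
6. A_y = -19/4  [2·signedArea(ABC) = 0 ∩ FD · BA = -27/2]
   → A = (13/4, -19/4)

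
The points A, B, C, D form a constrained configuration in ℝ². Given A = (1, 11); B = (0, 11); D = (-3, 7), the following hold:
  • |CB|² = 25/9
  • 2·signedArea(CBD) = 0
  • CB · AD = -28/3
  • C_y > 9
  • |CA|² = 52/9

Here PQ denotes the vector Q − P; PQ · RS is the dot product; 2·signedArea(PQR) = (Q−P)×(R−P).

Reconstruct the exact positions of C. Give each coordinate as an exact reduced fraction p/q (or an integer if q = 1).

C = (-1, 29/3)

1. C_x = -1  [2·signedArea(CBD) = 0 ∩ CB · AD = -28/3]
2. C_y = 29/3  [2·signedArea(CBD) = 0 ∩ CB · AD = -28/3]
   → C = (-1, 29/3)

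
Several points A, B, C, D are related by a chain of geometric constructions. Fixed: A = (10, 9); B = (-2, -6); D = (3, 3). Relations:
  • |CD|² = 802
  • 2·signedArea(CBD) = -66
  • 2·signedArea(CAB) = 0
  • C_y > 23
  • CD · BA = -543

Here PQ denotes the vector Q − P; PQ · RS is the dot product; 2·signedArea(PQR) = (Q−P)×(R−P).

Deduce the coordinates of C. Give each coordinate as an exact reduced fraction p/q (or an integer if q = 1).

1. C_x = 22  [2·signedArea(CAB) = 0 ∩ 2·signedArea(CBD) = -66]
2. C_y = 24  [2·signedArea(CAB) = 0 ∩ 2·signedArea(CBD) = -66]
   → C = (22, 24)

C = (22, 24)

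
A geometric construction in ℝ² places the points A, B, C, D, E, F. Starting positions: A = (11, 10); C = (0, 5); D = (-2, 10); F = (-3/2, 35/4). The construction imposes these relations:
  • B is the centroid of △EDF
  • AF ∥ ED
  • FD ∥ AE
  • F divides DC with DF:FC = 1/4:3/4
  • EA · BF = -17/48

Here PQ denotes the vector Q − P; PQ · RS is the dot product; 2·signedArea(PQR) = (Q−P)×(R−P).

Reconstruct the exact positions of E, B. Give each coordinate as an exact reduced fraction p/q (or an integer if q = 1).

B = (7/3, 10)
E = (21/2, 45/4)

1. E_x = 21/2  [AF ∥ ED ∩ FD ∥ AE]
2. E_y = 45/4  [AF ∥ ED ∩ FD ∥ AE]
   → E = (21/2, 45/4)
3. B_x = 7/3  [B is the centroid of △EDF]
4. B_y = 10  [B is the centroid of △EDF]
   → B = (7/3, 10)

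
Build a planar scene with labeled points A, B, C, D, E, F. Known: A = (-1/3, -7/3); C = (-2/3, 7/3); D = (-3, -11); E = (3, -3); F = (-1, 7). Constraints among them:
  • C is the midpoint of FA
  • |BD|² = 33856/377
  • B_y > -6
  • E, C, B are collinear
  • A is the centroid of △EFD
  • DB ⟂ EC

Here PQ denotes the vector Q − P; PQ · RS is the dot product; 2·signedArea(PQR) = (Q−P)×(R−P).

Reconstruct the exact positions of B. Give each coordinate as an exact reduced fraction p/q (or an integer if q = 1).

1. B_x = 1813/377  [E, C, B are collinear ∩ DB ⟂ EC]
2. B_y = -2123/377  [E, C, B are collinear ∩ DB ⟂ EC]
   → B = (1813/377, -2123/377)

B = (1813/377, -2123/377)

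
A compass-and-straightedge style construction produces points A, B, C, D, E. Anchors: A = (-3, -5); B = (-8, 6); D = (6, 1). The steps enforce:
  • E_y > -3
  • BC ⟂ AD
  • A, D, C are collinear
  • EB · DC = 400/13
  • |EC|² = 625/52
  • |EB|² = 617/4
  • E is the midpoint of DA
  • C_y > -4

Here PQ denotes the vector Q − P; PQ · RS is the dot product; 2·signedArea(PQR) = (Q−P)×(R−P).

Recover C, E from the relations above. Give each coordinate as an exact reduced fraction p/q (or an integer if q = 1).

C = (-18/13, -51/13)
E = (3/2, -2)

1. C_x = -18/13  [A, D, C are collinear ∩ BC ⟂ AD]
2. C_y = -51/13  [A, D, C are collinear ∩ BC ⟂ AD]
   → C = (-18/13, -51/13)
3. E_x = 3/2  [E is the midpoint of DA]
4. E_y = -2  [E is the midpoint of DA]
   → E = (3/2, -2)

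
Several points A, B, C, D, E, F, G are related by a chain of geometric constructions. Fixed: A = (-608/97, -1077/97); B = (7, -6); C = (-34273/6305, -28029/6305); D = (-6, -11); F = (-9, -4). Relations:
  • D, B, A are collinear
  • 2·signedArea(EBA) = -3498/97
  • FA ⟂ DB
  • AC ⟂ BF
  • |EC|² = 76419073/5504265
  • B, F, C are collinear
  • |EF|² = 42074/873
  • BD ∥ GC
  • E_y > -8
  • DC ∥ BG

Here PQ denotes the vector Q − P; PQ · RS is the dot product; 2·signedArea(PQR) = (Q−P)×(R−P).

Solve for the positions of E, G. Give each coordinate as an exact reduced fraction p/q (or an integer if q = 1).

1. E_x = -802/291  [line 495/97·x + -1287/97·y + -7689/97 = 0 ∩ |EC|² = 76419073/5504265]
2. E_y = -2047/291  [line 495/97·x + -1287/97·y + -7689/97 = 0 ∩ |EC|² = 76419073/5504265]
   → E = (-802/291, -2047/291)
3. G_x = 47692/6305  [BD ∥ GC ∩ DC ∥ BG]
4. G_y = 3496/6305  [BD ∥ GC ∩ DC ∥ BG]
   → G = (47692/6305, 3496/6305)

E = (-802/291, -2047/291)
G = (47692/6305, 3496/6305)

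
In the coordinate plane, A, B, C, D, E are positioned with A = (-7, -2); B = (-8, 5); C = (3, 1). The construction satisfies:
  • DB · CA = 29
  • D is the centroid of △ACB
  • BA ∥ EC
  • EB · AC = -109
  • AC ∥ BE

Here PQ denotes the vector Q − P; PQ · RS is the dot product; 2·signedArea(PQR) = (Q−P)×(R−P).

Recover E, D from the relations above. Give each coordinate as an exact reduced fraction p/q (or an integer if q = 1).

1. E_x = 2  [BA ∥ EC ∩ AC ∥ BE]
2. E_y = 8  [BA ∥ EC ∩ AC ∥ BE]
   → E = (2, 8)
3. D_x = -4  [D is the centroid of △ACB]
4. D_y = 4/3  [D is the centroid of △ACB]
   → D = (-4, 4/3)

D = (-4, 4/3)
E = (2, 8)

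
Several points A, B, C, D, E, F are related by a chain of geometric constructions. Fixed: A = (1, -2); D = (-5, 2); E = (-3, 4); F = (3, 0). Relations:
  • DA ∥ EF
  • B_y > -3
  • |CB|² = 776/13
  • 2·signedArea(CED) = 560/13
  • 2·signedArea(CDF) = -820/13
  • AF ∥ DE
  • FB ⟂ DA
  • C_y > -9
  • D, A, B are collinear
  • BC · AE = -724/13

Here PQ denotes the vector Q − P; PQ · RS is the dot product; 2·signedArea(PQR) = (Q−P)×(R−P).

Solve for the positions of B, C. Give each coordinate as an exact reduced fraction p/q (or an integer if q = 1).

B = (19/13, -30/13)
C = (77/13, -112/13)

1. B_x = 19/13  [D, A, B are collinear ∩ FB ⟂ DA]
2. B_y = -30/13  [D, A, B are collinear ∩ FB ⟂ DA]
   → B = (19/13, -30/13)
3. C_x = 77/13  [2·signedArea(CED) = 560/13 ∩ BC · AE = -724/13]
4. C_y = -112/13  [2·signedArea(CED) = 560/13 ∩ BC · AE = -724/13]
   → C = (77/13, -112/13)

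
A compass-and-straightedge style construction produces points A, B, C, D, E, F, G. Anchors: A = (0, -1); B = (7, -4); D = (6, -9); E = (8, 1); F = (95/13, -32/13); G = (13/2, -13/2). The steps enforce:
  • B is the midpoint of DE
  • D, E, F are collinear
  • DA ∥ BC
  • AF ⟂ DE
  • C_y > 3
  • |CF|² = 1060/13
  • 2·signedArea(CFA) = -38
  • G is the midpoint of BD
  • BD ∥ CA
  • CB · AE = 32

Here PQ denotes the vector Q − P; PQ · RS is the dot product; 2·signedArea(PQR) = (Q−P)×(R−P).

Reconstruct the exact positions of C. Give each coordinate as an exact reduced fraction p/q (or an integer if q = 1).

1. C_x = 1  [BD ∥ CA ∩ DA ∥ BC]
2. C_y = 4  [BD ∥ CA ∩ DA ∥ BC]
   → C = (1, 4)

C = (1, 4)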